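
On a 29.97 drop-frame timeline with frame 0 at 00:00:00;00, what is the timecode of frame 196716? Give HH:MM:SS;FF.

Each 10-minute DF block holds 10 × 60 × 30 − 9 × 2 = 17982 frames. 196716 ÷ 17982 → 10 full blocks, remainder 16896.
Within the partial block the first minute is 1800 frames and each further minute 1798, so 9 further minute boundaries passed. Total skipped labels = 18 × 10 + 2 × 9 = 198.
Non-drop label index = 196716 + 198 = 196914; at 30 labels/s that is 01:49:23:24, i.e. DF 01:49:23;24.

01:49:23;24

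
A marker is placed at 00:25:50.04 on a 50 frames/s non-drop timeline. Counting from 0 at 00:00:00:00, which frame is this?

Total seconds to the label: (0 × 3600 + 25 × 60 + 50) = 1550.
Frame index = 1550 × 50 + 4 = 77504.

77504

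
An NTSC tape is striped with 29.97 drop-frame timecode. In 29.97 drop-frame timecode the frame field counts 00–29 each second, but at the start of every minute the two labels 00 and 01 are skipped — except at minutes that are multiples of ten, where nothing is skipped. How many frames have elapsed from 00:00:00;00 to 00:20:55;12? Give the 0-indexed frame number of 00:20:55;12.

37626

Complete 10-minute blocks: 2, each 17982 frames → 35964.
Remaining 0 whole minutes in the current block: 0 frames.
Within the current minute: 55 × 30 + 12 = 1662. Total = 35964 + 0 + 1662 = 37626.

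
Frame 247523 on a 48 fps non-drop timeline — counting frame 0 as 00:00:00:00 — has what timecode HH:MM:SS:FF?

247523 ÷ 48 = 5156 full seconds, remainder 35 frames.
5156 s = 1 h 25 min 56 s.
Timecode: 01:25:56:35.

01:25:56:35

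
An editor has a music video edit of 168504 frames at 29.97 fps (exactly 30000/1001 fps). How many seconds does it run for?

Running time = 168504 / (30000/1001) = 5622.4168 s.

5622.4168 seconds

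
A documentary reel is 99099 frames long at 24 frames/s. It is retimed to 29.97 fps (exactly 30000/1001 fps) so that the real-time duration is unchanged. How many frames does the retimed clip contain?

Target frames = source frames × (target rate / source rate) = 99099 × (30000/1001)/(24) = 99099 × 1250/1001 = 123750.

123750 frames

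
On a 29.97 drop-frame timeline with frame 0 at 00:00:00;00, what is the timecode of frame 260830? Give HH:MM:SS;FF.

Ten DF minutes hold 17982 frames, so frame 260830 lies in block 14 (frames 251748–269729) with 9082 frames into that block.
The block's first minute is 1800 frames and the rest 1798 each; 9082 frames reaches minute 5, so 14 × 18 + 5 × 2 = 262 labels have been skipped so far.
Adding those back, label number 260830 + 262 = 261092 at 30 labels/s is 8703 s + 2 f = 2 h 25 min 3 s frame 2, i.e. 02:25:03;02.

02:25:03;02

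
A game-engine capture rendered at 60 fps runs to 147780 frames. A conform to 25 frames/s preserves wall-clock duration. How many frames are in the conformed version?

61575 frames

Target frames = source frames × (target rate / source rate) = 147780 × (25)/(60) = 147780 × 5/12 = 61575.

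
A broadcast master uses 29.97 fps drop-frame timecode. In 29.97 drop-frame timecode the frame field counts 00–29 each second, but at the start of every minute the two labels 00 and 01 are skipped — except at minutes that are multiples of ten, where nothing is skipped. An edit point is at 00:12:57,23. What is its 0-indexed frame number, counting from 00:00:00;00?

23311

Complete 10-minute blocks: 1, each 17982 frames → 17982.
Remaining 2 whole minutes in the current block: 1800 + 1 × 1798 = 3598 frames.
Within the current minute: 57 × 30 + 23 − 2 = 1731 (labels ;00/;01 skipped at this minute). Total = 17982 + 3598 + 1731 = 23311.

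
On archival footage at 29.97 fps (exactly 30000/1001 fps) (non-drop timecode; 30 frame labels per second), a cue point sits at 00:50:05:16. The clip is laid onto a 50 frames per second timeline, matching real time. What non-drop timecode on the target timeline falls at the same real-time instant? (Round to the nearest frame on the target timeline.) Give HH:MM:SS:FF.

Source frame index: (0×3600 + 50×60 + 5) × 30 + 16 = 90166.
Real time: 90166 / (30000/1001) = 45128083/15000 s.
Target frame: (45128083/15000) × (50) = 45128083/300 ≈ 150426.943 → 150427.
At 50 labels/s: frame 150427 → 00:50:08:27.

00:50:08:27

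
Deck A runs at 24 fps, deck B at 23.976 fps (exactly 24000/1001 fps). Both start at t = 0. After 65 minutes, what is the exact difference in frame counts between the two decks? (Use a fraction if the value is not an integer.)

65 min = 3900 s.
A emits 24 × 3900 = 93600 frames; B emits 24000/1001 × 3900 = 7200000/77.
Difference = 7200/77 frames (≈ 93.5065); B is behind A.

7200/77 frames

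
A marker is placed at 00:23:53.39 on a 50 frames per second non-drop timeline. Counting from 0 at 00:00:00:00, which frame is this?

frame 71689

Total seconds to the label: (0 × 3600 + 23 × 60 + 53) = 1433.
Frame index = 1433 × 50 + 39 = 71689.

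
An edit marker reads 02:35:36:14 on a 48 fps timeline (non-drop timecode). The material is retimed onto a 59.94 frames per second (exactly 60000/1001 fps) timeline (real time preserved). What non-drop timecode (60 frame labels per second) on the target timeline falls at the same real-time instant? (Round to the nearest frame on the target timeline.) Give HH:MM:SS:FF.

02:35:26:58

Source frame index: (2×3600 + 35×60 + 36) × 48 + 14 = 448142.
Real time: 448142 / (48) = 224071/24 s.
Target frame: (224071/24) × (60000/1001) = 560177500/1001 ≈ 559617.882 → 559618.
At 60 labels/s: frame 559618 → 02:35:26:58.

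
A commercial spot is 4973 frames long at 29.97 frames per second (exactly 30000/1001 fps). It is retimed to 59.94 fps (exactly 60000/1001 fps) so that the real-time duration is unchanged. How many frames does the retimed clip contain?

9946 frames

Target frames = source frames × (target rate / source rate) = 4973 × (60000/1001)/(30000/1001) = 4973 × 2 = 9946.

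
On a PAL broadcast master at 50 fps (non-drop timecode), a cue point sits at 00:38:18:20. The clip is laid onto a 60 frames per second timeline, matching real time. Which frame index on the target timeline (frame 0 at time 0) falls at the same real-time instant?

Source frame index: (0×3600 + 38×60 + 18) × 50 + 20 = 114920.
Real time: 114920 / (50) = 11492/5 s.
Target frame: (11492/5) × (60) = 137904.

frame 137904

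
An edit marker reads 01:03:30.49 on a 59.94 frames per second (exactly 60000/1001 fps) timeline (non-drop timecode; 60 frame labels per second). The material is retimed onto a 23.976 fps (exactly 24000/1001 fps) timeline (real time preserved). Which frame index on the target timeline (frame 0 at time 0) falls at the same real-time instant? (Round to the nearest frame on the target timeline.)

frame 91460

Source frame index: (1×3600 + 3×60 + 30) × 60 + 49 = 228649.
Real time: 228649 / (60000/1001) = 228877649/60000 s.
Target frame: (228877649/60000) × (24000/1001) = 457298/5 ≈ 91459.600 → 91460.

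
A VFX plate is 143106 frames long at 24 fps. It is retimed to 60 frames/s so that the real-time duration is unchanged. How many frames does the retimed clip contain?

Target frames = source frames × (target rate / source rate) = 143106 × (60)/(24) = 143106 × 5/2 = 357765.

357765 frames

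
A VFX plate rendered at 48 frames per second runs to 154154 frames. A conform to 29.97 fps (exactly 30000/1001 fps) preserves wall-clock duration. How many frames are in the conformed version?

Target frames = source frames × (target rate / source rate) = 154154 × (30000/1001)/(48) = 154154 × 625/1001 = 96250.

96250 frames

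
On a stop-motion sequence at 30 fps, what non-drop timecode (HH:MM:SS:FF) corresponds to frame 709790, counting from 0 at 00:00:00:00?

06:34:19:20

709790 ÷ 30 = 23659 full seconds, remainder 20 frames.
23659 s = 6 h 34 min 19 s.
Timecode: 06:34:19:20.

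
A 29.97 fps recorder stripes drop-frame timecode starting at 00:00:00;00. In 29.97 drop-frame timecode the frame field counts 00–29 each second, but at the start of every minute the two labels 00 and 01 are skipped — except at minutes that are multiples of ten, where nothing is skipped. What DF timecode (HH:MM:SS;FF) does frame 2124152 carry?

Each 10-minute DF block holds 10 × 60 × 30 − 9 × 2 = 17982 frames. 2124152 ÷ 17982 → 118 full blocks, remainder 2276.
Within the partial block the first minute is 1800 frames and each further minute 1798, so 1 further minute boundary passed. Total skipped labels = 18 × 118 + 2 × 1 = 2126.
Non-drop label index = 2124152 + 2126 = 2126278; at 30 labels/s that is 19:41:15:28, i.e. DF 19:41:15;28.

19:41:15;28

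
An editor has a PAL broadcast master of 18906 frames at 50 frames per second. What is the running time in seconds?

378.12 seconds

Running time = 18906 / (50) = 378.12 s.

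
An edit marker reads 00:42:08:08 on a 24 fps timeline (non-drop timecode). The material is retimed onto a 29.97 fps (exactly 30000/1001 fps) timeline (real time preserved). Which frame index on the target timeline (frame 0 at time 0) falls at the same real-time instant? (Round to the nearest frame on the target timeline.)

Source frame index: (0×3600 + 42×60 + 8) × 24 + 8 = 60680.
Real time: 60680 / (24) = 7585/3 s.
Target frame: (7585/3) × (30000/1001) = 75850000/1001 ≈ 75774.226 → 75774.

frame 75774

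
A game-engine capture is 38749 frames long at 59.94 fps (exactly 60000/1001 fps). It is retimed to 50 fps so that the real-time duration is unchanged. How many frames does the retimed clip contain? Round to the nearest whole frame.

Frames at target rate = 38749 × (50) / (60000/1001) = 38787749/1200 ≈ 32323.124.
Nearest whole frame: 32323.

32323 frames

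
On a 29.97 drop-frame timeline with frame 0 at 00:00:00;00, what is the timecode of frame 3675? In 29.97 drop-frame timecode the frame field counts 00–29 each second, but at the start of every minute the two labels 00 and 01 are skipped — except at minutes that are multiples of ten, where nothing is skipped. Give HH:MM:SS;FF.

Ten DF minutes hold 17982 frames, so frame 3675 lies in block 0 (frames 0–17981) with 3675 frames into that block.
The block's first minute is 1800 frames and the rest 1798 each; 3675 frames reaches minute 2, so 0 × 18 + 2 × 2 = 4 labels have been skipped so far.
Adding those back, label number 3675 + 4 = 3679 at 30 labels/s is 122 s + 19 f = 0 h 2 min 2 s frame 19, i.e. 00:02:02;19.

00:02:02;19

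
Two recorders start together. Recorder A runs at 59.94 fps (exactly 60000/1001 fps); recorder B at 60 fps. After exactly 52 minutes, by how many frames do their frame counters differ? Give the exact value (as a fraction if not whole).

52 min = 3120 s.
A emits 60000/1001 × 3120 = 14400000/77 frames; B emits 60 × 3120 = 187200.
Difference = 14400/77 frames (≈ 187.0130); B is ahead of A.

14400/77 frames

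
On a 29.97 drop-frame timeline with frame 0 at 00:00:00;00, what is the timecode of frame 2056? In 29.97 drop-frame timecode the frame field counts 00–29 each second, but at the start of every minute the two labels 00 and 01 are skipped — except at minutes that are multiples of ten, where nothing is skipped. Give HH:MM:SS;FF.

Ten DF minutes hold 17982 frames, so frame 2056 lies in block 0 (frames 0–17981) with 2056 frames into that block.
The block's first minute is 1800 frames and the rest 1798 each; 2056 frames reaches minute 1, so 0 × 18 + 1 × 2 = 2 labels have been skipped so far.
Adding those back, label number 2056 + 2 = 2058 at 30 labels/s is 68 s + 18 f = 0 h 1 min 8 s frame 18, i.e. 00:01:08;18.

00:01:08;18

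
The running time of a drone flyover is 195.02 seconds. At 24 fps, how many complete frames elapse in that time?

Frames = 195.02 × 24 = 117012/25 ≈ 4680.4800.
Complete frames: 4680.

4680 frames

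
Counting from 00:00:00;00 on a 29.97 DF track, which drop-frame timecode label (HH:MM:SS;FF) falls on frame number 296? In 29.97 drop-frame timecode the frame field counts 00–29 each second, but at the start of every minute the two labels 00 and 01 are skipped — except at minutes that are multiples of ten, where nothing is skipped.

Ten DF minutes hold 17982 frames, so frame 296 lies in block 0 (frames 0–17981) with 296 frames into that block.
The block's first minute is 1800 frames and the rest 1798 each; 296 frames reaches minute 0, so 0 × 18 + 0 × 2 = 0 labels have been skipped so far.
Adding those back, label number 296 + 0 = 296 at 30 labels/s is 9 s + 26 f = 0 h 0 min 9 s frame 26, i.e. 00:00:09;26.

00:00:09;26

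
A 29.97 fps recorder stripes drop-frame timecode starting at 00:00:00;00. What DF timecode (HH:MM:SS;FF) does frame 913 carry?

Each 10-minute DF block holds 10 × 60 × 30 − 9 × 2 = 17982 frames. 913 ÷ 17982 → 0 full blocks, remainder 913.
Within the partial block the first minute is 1800 frames and each further minute 1798, so 0 further minute boundaries passed. Total skipped labels = 18 × 0 + 2 × 0 = 0.
Non-drop label index = 913 + 0 = 913; at 30 labels/s that is 00:00:30:13, i.e. DF 00:00:30;13.

00:00:30;13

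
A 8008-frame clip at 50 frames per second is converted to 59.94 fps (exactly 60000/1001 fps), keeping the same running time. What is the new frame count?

9600 frames

Target frames = source frames × (target rate / source rate) = 8008 × (60000/1001)/(50) = 8008 × 1200/1001 = 9600.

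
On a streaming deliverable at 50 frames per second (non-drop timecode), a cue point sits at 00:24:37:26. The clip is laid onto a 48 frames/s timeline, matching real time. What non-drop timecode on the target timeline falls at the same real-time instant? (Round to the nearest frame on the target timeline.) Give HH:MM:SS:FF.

Source frame index: (0×3600 + 24×60 + 37) × 50 + 26 = 73876.
Real time: 73876 / (50) = 36938/25 s.
Target frame: (36938/25) × (48) = 1773024/25 ≈ 70920.960 → 70921.
At 48 labels/s: frame 70921 → 00:24:37:25.

00:24:37:25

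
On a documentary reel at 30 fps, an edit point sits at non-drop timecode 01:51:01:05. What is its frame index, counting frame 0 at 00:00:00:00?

Total seconds to the label: (1 × 3600 + 51 × 60 + 1) = 6661.
Frame index = 6661 × 30 + 5 = 199835.

frame 199835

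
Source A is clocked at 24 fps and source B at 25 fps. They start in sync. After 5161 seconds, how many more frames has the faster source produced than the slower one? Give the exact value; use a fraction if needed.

5161 frames

A emits 24 × 5161 = 123864 frames; B emits 25 × 5161 = 129025.
Difference = 5161 frames; B is ahead of A.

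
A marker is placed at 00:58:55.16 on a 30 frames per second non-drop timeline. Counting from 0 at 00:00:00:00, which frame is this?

frame 106066

Total seconds to the label: (0 × 3600 + 58 × 60 + 55) = 3535.
Frame index = 3535 × 30 + 16 = 106066.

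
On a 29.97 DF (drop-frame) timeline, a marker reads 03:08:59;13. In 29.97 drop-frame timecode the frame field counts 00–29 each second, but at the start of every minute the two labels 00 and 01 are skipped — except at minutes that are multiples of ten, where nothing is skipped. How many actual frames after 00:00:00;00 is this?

Complete 10-minute blocks: 18, each 17982 frames → 323676.
Remaining 8 whole minutes in the current block: 1800 + 7 × 1798 = 14386 frames.
Within the current minute: 59 × 30 + 13 − 2 = 1781 (labels ;00/;01 skipped at this minute). Total = 323676 + 14386 + 1781 = 339843.

339843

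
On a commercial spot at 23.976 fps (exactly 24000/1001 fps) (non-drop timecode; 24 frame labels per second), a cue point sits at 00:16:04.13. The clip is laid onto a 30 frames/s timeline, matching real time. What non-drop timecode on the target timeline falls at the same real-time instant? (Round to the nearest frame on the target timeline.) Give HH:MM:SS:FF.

00:16:05:15

Source frame index: (0×3600 + 16×60 + 4) × 24 + 13 = 23149.
Real time: 23149 / (24000/1001) = 23172149/24000 s.
Target frame: (23172149/24000) × (30) = 23172149/800 ≈ 28965.186 → 28965.
At 30 labels/s: frame 28965 → 00:16:05:15.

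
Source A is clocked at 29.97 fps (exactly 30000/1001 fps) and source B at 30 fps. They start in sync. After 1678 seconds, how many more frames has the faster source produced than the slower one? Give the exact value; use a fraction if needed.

50340/1001 frames

A emits 30000/1001 × 1678 = 50340000/1001 frames; B emits 30 × 1678 = 50340.
Difference = 50340/1001 frames (≈ 50.2897); B is ahead of A.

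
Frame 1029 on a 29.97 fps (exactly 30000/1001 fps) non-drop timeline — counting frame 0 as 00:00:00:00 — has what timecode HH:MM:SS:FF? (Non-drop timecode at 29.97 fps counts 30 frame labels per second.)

00:00:34:09

1029 ÷ 30 = 34 full seconds, remainder 9 frames.
34 s = 0 h 0 min 34 s.
Timecode: 00:00:34:09.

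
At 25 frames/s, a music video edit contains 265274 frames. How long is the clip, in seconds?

10610.96 seconds

Running time = 265274 / (25) = 10610.96 s.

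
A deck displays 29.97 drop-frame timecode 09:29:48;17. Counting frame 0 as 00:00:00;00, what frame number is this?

As if non-drop at 30 labels/s: (9 × 3600 + 29 × 60 + 48) × 30 + 17 = 1025657.
Minute boundaries passed: 569; those not divisible by 10: 569 − 56 = 513; dropped labels = 2 × 513 = 1026.
Actual frame index = 1025657 − 1026 = 1024631.

1024631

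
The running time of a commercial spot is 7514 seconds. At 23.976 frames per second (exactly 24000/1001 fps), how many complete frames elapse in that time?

180155 frames

Frames = 7514 × 24000/1001 = 13872000/77 ≈ 180155.8442.
Complete frames: 180155.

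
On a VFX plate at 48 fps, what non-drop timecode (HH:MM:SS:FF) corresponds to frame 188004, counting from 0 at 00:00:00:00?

01:05:16:36

188004 ÷ 48 = 3916 full seconds, remainder 36 frames.
3916 s = 1 h 5 min 16 s.
Timecode: 01:05:16:36.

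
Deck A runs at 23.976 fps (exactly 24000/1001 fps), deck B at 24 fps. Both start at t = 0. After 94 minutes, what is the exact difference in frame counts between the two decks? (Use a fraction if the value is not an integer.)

94 min = 5640 s.
A emits 24000/1001 × 5640 = 135360000/1001 frames; B emits 24 × 5640 = 135360.
Difference = 135360/1001 frames (≈ 135.2248); B is ahead of A.

135360/1001 frames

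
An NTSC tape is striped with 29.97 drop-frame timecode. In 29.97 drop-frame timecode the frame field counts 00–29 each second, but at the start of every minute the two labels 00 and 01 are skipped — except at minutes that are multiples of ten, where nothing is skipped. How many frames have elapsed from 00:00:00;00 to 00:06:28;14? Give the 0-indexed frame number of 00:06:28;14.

As if non-drop at 30 labels/s: (0 × 3600 + 6 × 60 + 28) × 30 + 14 = 11654.
Minute boundaries passed: 6; those not divisible by 10: 6 − 0 = 6; dropped labels = 2 × 6 = 12.
Actual frame index = 11654 − 12 = 11642.

11642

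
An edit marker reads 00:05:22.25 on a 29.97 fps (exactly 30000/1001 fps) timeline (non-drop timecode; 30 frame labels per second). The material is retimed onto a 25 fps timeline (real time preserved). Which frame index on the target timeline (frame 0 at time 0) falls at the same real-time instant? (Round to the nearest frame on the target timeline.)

frame 8079

Source frame index: (0×3600 + 5×60 + 22) × 30 + 25 = 9685.
Real time: 9685 / (30000/1001) = 1938937/6000 s.
Target frame: (1938937/6000) × (25) = 1938937/240 ≈ 8078.904 → 8079.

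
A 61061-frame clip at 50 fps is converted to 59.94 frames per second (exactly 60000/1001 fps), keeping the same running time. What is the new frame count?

Target frames = source frames × (target rate / source rate) = 61061 × (60000/1001)/(50) = 61061 × 1200/1001 = 73200.

73200 frames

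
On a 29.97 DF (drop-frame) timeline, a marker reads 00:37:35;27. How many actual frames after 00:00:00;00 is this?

Complete 10-minute blocks: 3, each 17982 frames → 53946.
Remaining 7 whole minutes in the current block: 1800 + 6 × 1798 = 12588 frames.
Within the current minute: 35 × 30 + 27 − 2 = 1075 (labels ;00/;01 skipped at this minute). Total = 53946 + 12588 + 1075 = 67609.

67609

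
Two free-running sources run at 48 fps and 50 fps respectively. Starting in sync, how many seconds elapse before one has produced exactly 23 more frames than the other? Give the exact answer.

The gap grows by |50 − 48| = 2 frames per second.
Time for a 23-frame gap: 23 ÷ (2) = 11.5 s.

11.5 seconds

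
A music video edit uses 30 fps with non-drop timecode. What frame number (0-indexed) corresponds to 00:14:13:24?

frame 25614

Total seconds to the label: (0 × 3600 + 14 × 60 + 13) = 853.
Frame index = 853 × 30 + 24 = 25614.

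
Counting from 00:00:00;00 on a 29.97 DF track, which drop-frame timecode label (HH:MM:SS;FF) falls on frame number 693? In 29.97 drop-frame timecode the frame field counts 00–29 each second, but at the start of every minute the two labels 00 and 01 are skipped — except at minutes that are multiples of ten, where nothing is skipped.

Ten DF minutes hold 17982 frames, so frame 693 lies in block 0 (frames 0–17981) with 693 frames into that block.
The block's first minute is 1800 frames and the rest 1798 each; 693 frames reaches minute 0, so 0 × 18 + 0 × 2 = 0 labels have been skipped so far.
Adding those back, label number 693 + 0 = 693 at 30 labels/s is 23 s + 3 f = 0 h 0 min 23 s frame 3, i.e. 00:00:23;03.

00:00:23;03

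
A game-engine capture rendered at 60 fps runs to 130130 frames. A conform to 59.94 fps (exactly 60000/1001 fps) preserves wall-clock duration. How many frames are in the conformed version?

Target frames = source frames × (target rate / source rate) = 130130 × (60000/1001)/(60) = 130130 × 1000/1001 = 130000.

130000 frames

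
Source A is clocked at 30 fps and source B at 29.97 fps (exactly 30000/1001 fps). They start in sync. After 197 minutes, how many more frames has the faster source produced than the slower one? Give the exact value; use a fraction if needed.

354600/1001 frames

197 min = 11820 s.
A emits 30 × 11820 = 354600 frames; B emits 30000/1001 × 11820 = 354600000/1001.
Difference = 354600/1001 frames (≈ 354.2458); B is behind A.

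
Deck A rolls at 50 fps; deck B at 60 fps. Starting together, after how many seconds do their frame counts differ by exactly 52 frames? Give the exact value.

The gap grows by |60 − 50| = 10 frames per second.
Time for a 52-frame gap: 52 ÷ (10) = 5.2 s.

5.2 seconds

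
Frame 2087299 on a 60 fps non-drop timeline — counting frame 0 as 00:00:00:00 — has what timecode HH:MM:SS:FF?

09:39:48:19

2087299 ÷ 60 = 34788 full seconds, remainder 19 frames.
34788 s = 9 h 39 min 48 s.
Timecode: 09:39:48:19.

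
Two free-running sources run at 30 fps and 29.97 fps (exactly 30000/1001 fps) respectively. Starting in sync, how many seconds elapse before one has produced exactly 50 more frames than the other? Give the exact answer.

5005/3 seconds

The gap grows by |30000/1001 − 30| = 30/1001 frames per second.
Time for a 50-frame gap: 50 ÷ (30/1001) = 5005/3 s.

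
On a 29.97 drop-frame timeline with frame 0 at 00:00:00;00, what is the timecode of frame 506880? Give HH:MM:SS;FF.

04:41:52;26

Ten DF minutes hold 17982 frames, so frame 506880 lies in block 28 (frames 503496–521477) with 3384 frames into that block.
The block's first minute is 1800 frames and the rest 1798 each; 3384 frames reaches minute 1, so 28 × 18 + 1 × 2 = 506 labels have been skipped so far.
Adding those back, label number 506880 + 506 = 507386 at 30 labels/s is 16912 s + 26 f = 4 h 41 min 52 s frame 26, i.e. 04:41:52;26.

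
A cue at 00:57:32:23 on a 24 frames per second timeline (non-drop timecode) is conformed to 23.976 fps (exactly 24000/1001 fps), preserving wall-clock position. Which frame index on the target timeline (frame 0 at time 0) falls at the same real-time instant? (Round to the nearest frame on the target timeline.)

Source frame index: (0×3600 + 57×60 + 32) × 24 + 23 = 82871.
Real time: 82871 / (24) = 82871/24 s.
Target frame: (82871/24) × (24000/1001) = 82871000/1001 ≈ 82788.212 → 82788.

frame 82788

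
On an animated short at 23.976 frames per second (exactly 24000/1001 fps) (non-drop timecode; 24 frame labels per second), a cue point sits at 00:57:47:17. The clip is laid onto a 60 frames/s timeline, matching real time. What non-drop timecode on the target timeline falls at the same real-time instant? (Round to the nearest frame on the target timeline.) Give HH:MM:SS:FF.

Source frame index: (0×3600 + 57×60 + 47) × 24 + 17 = 83225.
Real time: 83225 / (24000/1001) = 3332329/960 s.
Target frame: (3332329/960) × (60) = 3332329/16 ≈ 208270.562 → 208271.
At 60 labels/s: frame 208271 → 00:57:51:11.

00:57:51:11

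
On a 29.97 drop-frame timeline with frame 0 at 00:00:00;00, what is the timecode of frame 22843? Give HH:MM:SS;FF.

Each 10-minute DF block holds 10 × 60 × 30 − 9 × 2 = 17982 frames. 22843 ÷ 17982 → 1 full block, remainder 4861.
Within the partial block the first minute is 1800 frames and each further minute 1798, so 2 further minute boundaries passed. Total skipped labels = 18 × 1 + 2 × 2 = 22.
Non-drop label index = 22843 + 22 = 22865; at 30 labels/s that is 00:12:42:05, i.e. DF 00:12:42;05.

00:12:42;05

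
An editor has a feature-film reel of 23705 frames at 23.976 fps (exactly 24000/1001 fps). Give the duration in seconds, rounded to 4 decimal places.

988.6960 seconds

Running time = 23705 × 1001/24000 = 4745741/4800 s ≈ 988.6960 s.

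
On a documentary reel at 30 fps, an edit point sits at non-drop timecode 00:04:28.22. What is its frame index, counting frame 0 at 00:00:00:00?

Total seconds to the label: (0 × 3600 + 4 × 60 + 28) = 268.
Frame index = 268 × 30 + 22 = 8062.

8062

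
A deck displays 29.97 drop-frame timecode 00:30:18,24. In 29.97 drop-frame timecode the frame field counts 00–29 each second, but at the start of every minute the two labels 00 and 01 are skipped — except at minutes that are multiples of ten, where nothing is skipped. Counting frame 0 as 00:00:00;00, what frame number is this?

Complete 10-minute blocks: 3, each 17982 frames → 53946.
Remaining 0 whole minutes in the current block: 0 frames.
Within the current minute: 18 × 30 + 24 = 564. Total = 53946 + 0 + 564 = 54510.

54510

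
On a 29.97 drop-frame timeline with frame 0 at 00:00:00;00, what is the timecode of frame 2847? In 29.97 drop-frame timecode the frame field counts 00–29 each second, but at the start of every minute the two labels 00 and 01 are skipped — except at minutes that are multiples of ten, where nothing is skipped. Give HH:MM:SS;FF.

Ten DF minutes hold 17982 frames, so frame 2847 lies in block 0 (frames 0–17981) with 2847 frames into that block.
The block's first minute is 1800 frames and the rest 1798 each; 2847 frames reaches minute 1, so 0 × 18 + 1 × 2 = 2 labels have been skipped so far.
Adding those back, label number 2847 + 2 = 2849 at 30 labels/s is 94 s + 29 f = 0 h 1 min 34 s frame 29, i.e. 00:01:34;29.

00:01:34;29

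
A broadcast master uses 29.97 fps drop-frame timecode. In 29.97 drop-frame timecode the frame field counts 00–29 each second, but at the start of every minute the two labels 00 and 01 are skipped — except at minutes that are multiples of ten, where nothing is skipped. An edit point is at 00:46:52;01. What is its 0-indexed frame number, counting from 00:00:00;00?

As if non-drop at 30 labels/s: (0 × 3600 + 46 × 60 + 52) × 30 + 1 = 84361.
Minute boundaries passed: 46; those not divisible by 10: 46 − 4 = 42; dropped labels = 2 × 42 = 84.
Actual frame index = 84361 − 84 = 84277.

84277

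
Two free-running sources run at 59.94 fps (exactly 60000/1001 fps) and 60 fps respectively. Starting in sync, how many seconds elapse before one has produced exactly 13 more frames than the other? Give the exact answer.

The gap grows by |60 − 60000/1001| = 60/1001 frames per second.
Time for a 13-frame gap: 13 ÷ (60/1001) = 13013/60 s.

13013/60 seconds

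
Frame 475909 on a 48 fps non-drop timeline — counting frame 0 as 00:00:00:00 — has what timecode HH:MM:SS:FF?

02:45:14:37

475909 ÷ 48 = 9914 full seconds, remainder 37 frames.
9914 s = 2 h 45 min 14 s.
Timecode: 02:45:14:37.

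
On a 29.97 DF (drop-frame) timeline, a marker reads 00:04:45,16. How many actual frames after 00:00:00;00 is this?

Complete 10-minute blocks: 0, each 17982 frames → 0.
Remaining 4 whole minutes in the current block: 1800 + 3 × 1798 = 7194 frames.
Within the current minute: 45 × 30 + 16 − 2 = 1364 (labels ;00/;01 skipped at this minute). Total = 0 + 7194 + 1364 = 8558.

8558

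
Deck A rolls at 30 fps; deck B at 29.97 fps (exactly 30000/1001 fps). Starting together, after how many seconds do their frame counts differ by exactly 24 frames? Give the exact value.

The gap grows by |30000/1001 − 30| = 30/1001 frames per second.
Time for a 24-frame gap: 24 ÷ (30/1001) = 800.8 s.

800.8 seconds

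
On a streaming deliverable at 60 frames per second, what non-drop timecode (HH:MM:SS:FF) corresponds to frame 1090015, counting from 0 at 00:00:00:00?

1090015 ÷ 60 = 18166 full seconds, remainder 55 frames.
18166 s = 5 h 2 min 46 s.
Timecode: 05:02:46:55.

05:02:46:55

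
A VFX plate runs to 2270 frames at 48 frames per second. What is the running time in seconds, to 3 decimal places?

Running time = 2270 × 1/48 = 1135/24 s ≈ 47.292 s.

47.292 seconds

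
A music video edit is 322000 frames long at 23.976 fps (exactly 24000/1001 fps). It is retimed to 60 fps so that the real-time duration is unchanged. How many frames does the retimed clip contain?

Target frames = source frames × (target rate / source rate) = 322000 × (60)/(24000/1001) = 322000 × 1001/400 = 805805.

805805 frames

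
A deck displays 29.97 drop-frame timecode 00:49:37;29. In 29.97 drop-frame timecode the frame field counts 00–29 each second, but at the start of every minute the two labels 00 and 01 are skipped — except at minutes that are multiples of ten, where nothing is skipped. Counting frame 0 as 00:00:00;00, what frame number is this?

Complete 10-minute blocks: 4, each 17982 frames → 71928.
Remaining 9 whole minutes in the current block: 1800 + 8 × 1798 = 16184 frames.
Within the current minute: 37 × 30 + 29 − 2 = 1137 (labels ;00/;01 skipped at this minute). Total = 71928 + 16184 + 1137 = 89249.

89249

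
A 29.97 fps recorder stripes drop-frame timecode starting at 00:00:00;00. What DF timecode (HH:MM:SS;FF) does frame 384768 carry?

Each 10-minute DF block holds 10 × 60 × 30 − 9 × 2 = 17982 frames. 384768 ÷ 17982 → 21 full blocks, remainder 7146.
Within the partial block the first minute is 1800 frames and each further minute 1798, so 3 further minute boundaries passed. Total skipped labels = 18 × 21 + 2 × 3 = 384.
Non-drop label index = 384768 + 384 = 385152; at 30 labels/s that is 03:33:58:12, i.e. DF 03:33:58;12.

03:33:58;12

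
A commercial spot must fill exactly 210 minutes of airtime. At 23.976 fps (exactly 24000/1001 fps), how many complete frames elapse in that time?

302097 frames

210 min = 12600 s.
Frames = 12600 × 24000/1001 = 43200000/143 ≈ 302097.9021.
Complete frames: 302097.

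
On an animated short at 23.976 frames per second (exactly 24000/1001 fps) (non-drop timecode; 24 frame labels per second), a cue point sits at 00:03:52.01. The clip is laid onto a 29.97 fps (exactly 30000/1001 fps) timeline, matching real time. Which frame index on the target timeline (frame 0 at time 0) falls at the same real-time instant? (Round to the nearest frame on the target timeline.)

Source frame index: (0×3600 + 3×60 + 52) × 24 + 1 = 5569.
Real time: 5569 / (24000/1001) = 5574569/24000 s.
Target frame: (5574569/24000) × (30000/1001) = 27845/4 ≈ 6961.250 → 6961.

frame 6961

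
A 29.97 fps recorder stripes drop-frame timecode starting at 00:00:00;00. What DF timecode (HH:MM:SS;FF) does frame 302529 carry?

Ten DF minutes hold 17982 frames, so frame 302529 lies in block 16 (frames 287712–305693) with 14817 frames into that block.
The block's first minute is 1800 frames and the rest 1798 each; 14817 frames reaches minute 8, so 16 × 18 + 8 × 2 = 304 labels have been skipped so far.
Adding those back, label number 302529 + 304 = 302833 at 30 labels/s is 10094 s + 13 f = 2 h 48 min 14 s frame 13, i.e. 02:48:14;13.

02:48:14;13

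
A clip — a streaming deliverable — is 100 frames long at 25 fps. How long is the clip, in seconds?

4 seconds

Running time = 100 / (25) = 4 s.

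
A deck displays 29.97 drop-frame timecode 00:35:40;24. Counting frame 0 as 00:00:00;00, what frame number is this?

As if non-drop at 30 labels/s: (0 × 3600 + 35 × 60 + 40) × 30 + 24 = 64224.
Minute boundaries passed: 35; those not divisible by 10: 35 − 3 = 32; dropped labels = 2 × 32 = 64.
Actual frame index = 64224 − 64 = 64160.

64160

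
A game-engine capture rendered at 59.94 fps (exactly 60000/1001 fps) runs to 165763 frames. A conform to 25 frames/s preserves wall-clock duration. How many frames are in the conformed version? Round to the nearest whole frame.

69137 frames

Frames at target rate = 165763 × (25) / (60000/1001) = 165928763/2400 ≈ 69136.985.
Nearest whole frame: 69137.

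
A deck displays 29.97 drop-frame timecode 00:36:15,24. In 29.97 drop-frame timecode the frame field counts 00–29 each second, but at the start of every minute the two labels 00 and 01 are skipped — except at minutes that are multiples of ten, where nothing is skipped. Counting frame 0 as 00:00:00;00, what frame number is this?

65208

Complete 10-minute blocks: 3, each 17982 frames → 53946.
Remaining 6 whole minutes in the current block: 1800 + 5 × 1798 = 10790 frames.
Within the current minute: 15 × 30 + 24 − 2 = 472 (labels ;00/;01 skipped at this minute). Total = 53946 + 10790 + 472 = 65208.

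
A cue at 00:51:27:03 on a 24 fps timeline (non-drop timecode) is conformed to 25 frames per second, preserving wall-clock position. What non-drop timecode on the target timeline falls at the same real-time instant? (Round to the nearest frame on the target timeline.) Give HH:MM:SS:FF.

00:51:27:03

Source frame index: (0×3600 + 51×60 + 27) × 24 + 3 = 74091.
Real time: 74091 / (24) = 24697/8 s.
Target frame: (24697/8) × (25) = 617425/8 ≈ 77178.125 → 77178.
At 25 labels/s: frame 77178 → 00:51:27:03.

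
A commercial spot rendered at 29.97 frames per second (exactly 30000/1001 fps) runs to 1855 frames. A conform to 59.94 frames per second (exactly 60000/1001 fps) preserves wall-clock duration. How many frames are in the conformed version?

3710 frames

Target frames = source frames × (target rate / source rate) = 1855 × (60000/1001)/(30000/1001) = 1855 × 2 = 3710.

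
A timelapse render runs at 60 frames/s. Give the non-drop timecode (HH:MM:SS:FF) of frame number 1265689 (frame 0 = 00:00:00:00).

05:51:34:49

1265689 ÷ 60 = 21094 full seconds, remainder 49 frames.
21094 s = 5 h 51 min 34 s.
Timecode: 05:51:34:49.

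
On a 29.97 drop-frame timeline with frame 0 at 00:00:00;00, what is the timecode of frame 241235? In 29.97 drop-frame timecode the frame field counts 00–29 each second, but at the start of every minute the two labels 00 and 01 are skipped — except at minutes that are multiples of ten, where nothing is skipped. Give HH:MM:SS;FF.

Each 10-minute DF block holds 10 × 60 × 30 − 9 × 2 = 17982 frames. 241235 ÷ 17982 → 13 full blocks, remainder 7469.
Within the partial block the first minute is 1800 frames and each further minute 1798, so 4 further minute boundaries passed. Total skipped labels = 18 × 13 + 2 × 4 = 242.
Non-drop label index = 241235 + 242 = 241477; at 30 labels/s that is 02:14:09:07, i.e. DF 02:14:09;07.

02:14:09;07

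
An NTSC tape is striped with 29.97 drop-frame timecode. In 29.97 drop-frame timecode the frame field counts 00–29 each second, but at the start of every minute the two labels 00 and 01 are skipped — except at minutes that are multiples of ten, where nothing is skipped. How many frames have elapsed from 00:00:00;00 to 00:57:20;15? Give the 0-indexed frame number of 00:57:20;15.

Complete 10-minute blocks: 5, each 17982 frames → 89910.
Remaining 7 whole minutes in the current block: 1800 + 6 × 1798 = 12588 frames.
Within the current minute: 20 × 30 + 15 − 2 = 613 (labels ;00/;01 skipped at this minute). Total = 89910 + 12588 + 613 = 103111.

103111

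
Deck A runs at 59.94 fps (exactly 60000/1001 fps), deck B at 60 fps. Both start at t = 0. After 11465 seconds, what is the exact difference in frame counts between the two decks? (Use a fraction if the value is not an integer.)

687900/1001 frames

A emits 60000/1001 × 11465 = 687900000/1001 frames; B emits 60 × 11465 = 687900.
Difference = 687900/1001 frames (≈ 687.2128); B is ahead of A.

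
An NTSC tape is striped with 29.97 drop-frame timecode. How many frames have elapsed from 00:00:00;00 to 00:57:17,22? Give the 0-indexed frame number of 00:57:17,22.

Complete 10-minute blocks: 5, each 17982 frames → 89910.
Remaining 7 whole minutes in the current block: 1800 + 6 × 1798 = 12588 frames.
Within the current minute: 17 × 30 + 22 − 2 = 530 (labels ;00/;01 skipped at this minute). Total = 89910 + 12588 + 530 = 103028.

103028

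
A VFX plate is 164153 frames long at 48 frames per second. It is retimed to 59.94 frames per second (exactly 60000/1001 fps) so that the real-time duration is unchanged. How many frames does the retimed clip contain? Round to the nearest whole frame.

204986 frames

Frames at target rate = 164153 × (60000/1001) / (48) = 18653750/91 ≈ 204986.264.
Nearest whole frame: 204986.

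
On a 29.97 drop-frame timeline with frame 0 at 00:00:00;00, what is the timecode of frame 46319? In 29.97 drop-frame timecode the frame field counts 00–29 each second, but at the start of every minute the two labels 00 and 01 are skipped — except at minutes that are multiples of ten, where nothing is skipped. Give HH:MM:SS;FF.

Each 10-minute DF block holds 10 × 60 × 30 − 9 × 2 = 17982 frames. 46319 ÷ 17982 → 2 full blocks, remainder 10355.
Within the partial block the first minute is 1800 frames and each further minute 1798, so 5 further minute boundaries passed. Total skipped labels = 18 × 2 + 2 × 5 = 46.
Non-drop label index = 46319 + 46 = 46365; at 30 labels/s that is 00:25:45:15, i.e. DF 00:25:45;15.

00:25:45;15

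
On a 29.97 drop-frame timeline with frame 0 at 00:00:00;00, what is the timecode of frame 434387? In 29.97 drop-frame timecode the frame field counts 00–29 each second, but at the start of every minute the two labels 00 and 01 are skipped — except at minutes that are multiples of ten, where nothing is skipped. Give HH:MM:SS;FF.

Ten DF minutes hold 17982 frames, so frame 434387 lies in block 24 (frames 431568–449549) with 2819 frames into that block.
The block's first minute is 1800 frames and the rest 1798 each; 2819 frames reaches minute 1, so 24 × 18 + 1 × 2 = 434 labels have been skipped so far.
Adding those back, label number 434387 + 434 = 434821 at 30 labels/s is 14494 s + 1 f = 4 h 1 min 34 s frame 1, i.e. 04:01:34;01.

04:01:34;01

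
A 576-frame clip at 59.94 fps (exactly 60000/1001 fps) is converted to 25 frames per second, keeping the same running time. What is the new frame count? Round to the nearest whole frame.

Frames at target rate = 576 × (25) / (60000/1001) = 6006/25 ≈ 240.240.
Nearest whole frame: 240.

240 frames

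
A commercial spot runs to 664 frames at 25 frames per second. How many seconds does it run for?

26.56 seconds

Running time = 664 / (25) = 26.56 s.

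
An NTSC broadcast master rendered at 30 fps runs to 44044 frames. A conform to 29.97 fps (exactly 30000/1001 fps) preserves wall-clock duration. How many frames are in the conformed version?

44000 frames

Target frames = source frames × (target rate / source rate) = 44044 × (30000/1001)/(30) = 44044 × 1000/1001 = 44000.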